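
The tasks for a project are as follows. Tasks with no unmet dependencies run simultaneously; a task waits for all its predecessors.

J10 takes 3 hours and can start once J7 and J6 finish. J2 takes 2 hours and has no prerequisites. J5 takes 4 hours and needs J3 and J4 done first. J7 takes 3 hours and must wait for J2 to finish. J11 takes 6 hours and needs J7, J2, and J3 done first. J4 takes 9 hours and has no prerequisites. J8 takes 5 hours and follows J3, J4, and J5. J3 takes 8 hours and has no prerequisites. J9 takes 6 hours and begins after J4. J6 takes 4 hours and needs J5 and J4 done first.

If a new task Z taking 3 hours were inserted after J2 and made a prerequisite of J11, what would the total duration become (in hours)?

20

Originally the project takes 20 hours.
With Z inserted, J11 now waits for max(J7, J2, J3, Z).
New critical path: J4→J5→J6→J10 = 9+4+4+3 = 20 ⇒ 20 hours.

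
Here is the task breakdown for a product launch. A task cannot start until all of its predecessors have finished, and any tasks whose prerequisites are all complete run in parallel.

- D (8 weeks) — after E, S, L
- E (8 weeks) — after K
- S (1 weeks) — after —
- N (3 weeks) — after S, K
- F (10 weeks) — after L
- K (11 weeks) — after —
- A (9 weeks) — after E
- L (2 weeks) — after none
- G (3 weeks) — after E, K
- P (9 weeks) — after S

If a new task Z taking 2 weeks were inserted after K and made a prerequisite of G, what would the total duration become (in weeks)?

Originally the project takes 28 weeks.
With Z inserted, G now waits for max(E, K, Z).
New critical path: K→E→A = 11+8+9 = 28 ⇒ 28 weeks.

28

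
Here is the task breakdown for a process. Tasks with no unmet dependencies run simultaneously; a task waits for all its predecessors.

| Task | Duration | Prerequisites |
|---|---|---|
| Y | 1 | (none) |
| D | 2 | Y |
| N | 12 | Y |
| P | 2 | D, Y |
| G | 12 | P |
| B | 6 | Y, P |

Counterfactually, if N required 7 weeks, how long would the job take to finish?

17

Baseline: Y→D→P→G = 1+2+2+12 = 17 → 17 weeks.
N is off the critical path — its longest chain is 13 weeks, giving 4 of slack.
The critical path is still Y→D→P→G; finish is now 17 weeks.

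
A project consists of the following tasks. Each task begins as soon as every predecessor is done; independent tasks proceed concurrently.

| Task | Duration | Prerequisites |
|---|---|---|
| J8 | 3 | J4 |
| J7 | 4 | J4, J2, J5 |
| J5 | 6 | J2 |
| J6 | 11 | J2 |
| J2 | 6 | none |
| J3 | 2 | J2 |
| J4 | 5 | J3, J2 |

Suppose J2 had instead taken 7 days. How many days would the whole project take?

18

Baseline: J2→J3→J4→J7 = 6+2+5+4 = 17 → 17 days.
J2 lies on that path, so at 7 days the path becomes 18 days.
That remains the longest chain; total 18 days.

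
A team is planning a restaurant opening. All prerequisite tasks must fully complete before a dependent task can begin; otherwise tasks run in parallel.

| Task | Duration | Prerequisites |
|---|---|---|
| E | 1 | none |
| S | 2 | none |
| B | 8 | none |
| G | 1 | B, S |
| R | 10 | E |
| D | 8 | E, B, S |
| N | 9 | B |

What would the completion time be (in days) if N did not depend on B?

Original critical path: B→N = 8+9 = 17 ⇒ 17 days.
Without B→N, N's earliest start moves from 8 to 0.
New critical path: B→D = 8+8 = 16 ⇒ 16 days.

16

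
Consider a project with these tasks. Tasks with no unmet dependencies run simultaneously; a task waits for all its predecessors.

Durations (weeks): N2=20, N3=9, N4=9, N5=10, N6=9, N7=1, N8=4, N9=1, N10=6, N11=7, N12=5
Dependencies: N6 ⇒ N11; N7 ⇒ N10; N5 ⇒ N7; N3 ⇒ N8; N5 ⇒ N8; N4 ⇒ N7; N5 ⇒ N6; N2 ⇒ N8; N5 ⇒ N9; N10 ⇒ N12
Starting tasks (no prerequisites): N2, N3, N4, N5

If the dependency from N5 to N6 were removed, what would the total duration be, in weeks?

Original critical path: N5→N6→N11 = 10+9+7 = 26 ⇒ 26 weeks.
Without N5→N6, N6's earliest start moves from 10 to 0.
The longest chain is now N2→N8 = 20+4 = 24, so the plan takes 24 weeks.

24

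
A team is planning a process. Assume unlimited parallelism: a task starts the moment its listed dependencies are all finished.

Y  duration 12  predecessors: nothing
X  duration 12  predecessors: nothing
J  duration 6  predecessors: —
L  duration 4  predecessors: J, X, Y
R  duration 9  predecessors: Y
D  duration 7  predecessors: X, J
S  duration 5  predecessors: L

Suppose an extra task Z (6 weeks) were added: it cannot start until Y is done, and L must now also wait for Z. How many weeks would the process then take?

27

Originally the process takes 21 weeks.
With Z inserted, L now waits for max(J, X, Y, Z).
New critical path: Y→Z→L→S = 12+6+4+5 = 27 ⇒ 27 weeks.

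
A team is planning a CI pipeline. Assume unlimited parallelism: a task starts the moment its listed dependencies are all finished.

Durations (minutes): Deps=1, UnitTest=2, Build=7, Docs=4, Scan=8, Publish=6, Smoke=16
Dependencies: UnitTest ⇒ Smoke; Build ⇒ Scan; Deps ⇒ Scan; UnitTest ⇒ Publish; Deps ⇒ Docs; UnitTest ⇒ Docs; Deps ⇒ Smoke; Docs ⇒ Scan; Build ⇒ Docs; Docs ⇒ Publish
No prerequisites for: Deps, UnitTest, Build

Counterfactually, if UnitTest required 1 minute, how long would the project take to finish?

Critical path before the change: Build→Docs→Scan = 7+4+8 = 19 giving 19 minutes.
UnitTest is off the critical path — its longest chain is 18 minutes, giving 1 of slack.
That remains the longest chain; total 19 minutes.

19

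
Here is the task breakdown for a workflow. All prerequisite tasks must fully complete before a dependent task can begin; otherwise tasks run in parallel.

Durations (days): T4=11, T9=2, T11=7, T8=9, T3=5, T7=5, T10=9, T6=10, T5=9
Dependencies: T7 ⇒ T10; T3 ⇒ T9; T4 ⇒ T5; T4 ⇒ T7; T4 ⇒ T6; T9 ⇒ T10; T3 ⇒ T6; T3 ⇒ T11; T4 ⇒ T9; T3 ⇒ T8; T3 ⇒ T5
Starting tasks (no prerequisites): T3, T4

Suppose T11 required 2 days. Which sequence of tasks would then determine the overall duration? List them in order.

The binding path is T4→T7→T10 = 11+5+9 = 25; finish at 25 days.
T11 has 13 days of float (longest path through it is 12).
That remains the longest chain; total 25 days.

T4, T7, T10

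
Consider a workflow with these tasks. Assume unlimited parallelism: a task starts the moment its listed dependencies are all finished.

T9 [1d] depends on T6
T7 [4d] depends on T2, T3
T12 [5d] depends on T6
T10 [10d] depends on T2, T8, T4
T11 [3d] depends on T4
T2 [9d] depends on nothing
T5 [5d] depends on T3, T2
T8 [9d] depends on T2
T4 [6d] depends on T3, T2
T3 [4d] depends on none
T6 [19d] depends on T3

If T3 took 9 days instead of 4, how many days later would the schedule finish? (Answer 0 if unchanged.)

The binding path is T3→T6→T12 = 4+19+5 = 28; finish at 28 days.
T3 is on the critical path; changing it to 9 makes that path 33 days.
The critical path is still T3→T6→T12; finish is now 33 days.
Change in finish: 33 − 28 = +5 days.

5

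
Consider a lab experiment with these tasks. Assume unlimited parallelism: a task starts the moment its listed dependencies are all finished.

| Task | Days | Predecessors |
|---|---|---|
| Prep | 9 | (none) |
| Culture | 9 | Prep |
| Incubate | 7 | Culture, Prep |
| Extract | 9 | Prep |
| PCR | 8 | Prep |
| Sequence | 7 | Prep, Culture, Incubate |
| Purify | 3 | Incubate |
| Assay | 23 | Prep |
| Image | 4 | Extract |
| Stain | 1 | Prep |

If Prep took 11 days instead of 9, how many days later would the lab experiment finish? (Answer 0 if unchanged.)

2

Critical path before the change: Prep→Culture→Incubate→Sequence = 9+9+7+7 = 32 giving 32 days.
Since Prep is critical, the +2 change carries straight to that chain (now 34 days).
That remains the longest chain; total 34 days.
Change in finish: 34 − 32 = +2 days.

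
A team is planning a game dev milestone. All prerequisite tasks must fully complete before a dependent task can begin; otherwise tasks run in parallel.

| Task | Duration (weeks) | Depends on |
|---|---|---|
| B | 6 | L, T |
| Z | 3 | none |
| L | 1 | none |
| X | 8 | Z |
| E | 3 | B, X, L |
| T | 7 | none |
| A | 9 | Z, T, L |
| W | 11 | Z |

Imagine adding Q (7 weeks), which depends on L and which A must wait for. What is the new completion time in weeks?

Originally the project takes 16 weeks.
With Q inserted, A now waits for max(Z, T, L, Q).
New critical path: L→Q→A = 1+7+9 = 17 ⇒ 17 weeks.

17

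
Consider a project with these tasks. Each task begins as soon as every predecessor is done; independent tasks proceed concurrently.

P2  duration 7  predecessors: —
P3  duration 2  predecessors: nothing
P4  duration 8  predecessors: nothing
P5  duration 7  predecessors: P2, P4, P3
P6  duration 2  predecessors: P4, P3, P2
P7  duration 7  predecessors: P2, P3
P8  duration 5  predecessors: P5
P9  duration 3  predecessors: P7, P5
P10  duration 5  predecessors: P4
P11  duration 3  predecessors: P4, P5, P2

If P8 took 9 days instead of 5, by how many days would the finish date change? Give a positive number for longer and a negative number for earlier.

The binding path is P4→P5→P8 = 8+7+5 = 20; finish at 20 days.
P8 is on the critical path; changing it to 9 makes that path 24 days.
That remains the longest chain; total 24 days.
Change in finish: 24 − 20 = +4 days.

4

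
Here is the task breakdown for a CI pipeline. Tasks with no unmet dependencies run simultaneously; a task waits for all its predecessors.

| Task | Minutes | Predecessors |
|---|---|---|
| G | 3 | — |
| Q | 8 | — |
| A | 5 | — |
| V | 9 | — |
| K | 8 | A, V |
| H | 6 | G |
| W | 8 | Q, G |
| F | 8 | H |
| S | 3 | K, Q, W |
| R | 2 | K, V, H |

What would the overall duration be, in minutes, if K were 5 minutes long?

19

Baseline: V→K→S = 9+8+3 = 20 → 20 minutes.
Since K is critical, the -3 change carries straight to that chain (now 17 minutes).
The binding chain switches to Q→W→S = 8+8+3 = 19; finish 19 minutes.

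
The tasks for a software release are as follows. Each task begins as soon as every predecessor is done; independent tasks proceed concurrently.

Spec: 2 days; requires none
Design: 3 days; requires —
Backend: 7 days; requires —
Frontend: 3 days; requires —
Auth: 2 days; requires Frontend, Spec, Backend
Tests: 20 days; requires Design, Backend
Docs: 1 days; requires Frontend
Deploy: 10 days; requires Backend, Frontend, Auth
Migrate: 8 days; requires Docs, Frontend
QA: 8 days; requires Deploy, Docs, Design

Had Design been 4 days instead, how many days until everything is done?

27

Actual critical path: Backend→Auth→Deploy→QA = 7+2+10+8 = 27 ⇒ 27 days.
Design is off the critical path — its longest chain is 23 days, giving 4 of slack.
The critical path is still Backend→Auth→Deploy→QA; finish is now 27 days.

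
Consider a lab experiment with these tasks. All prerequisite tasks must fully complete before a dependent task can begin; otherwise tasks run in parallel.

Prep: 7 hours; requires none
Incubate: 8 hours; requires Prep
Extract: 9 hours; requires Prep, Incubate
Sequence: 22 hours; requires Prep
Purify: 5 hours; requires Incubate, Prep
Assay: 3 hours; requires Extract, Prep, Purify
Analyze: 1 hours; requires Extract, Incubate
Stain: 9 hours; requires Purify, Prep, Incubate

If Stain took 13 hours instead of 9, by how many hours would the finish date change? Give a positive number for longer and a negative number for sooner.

4

Baseline: Prep→Incubate→Purify→Stain = 7+8+5+9 = 29 → 29 hours.
Stain lies on that path, so at 13 hours the path becomes 33 hours.
That remains the longest chain; total 33 hours.
Change in finish: 33 − 29 = +4 hours.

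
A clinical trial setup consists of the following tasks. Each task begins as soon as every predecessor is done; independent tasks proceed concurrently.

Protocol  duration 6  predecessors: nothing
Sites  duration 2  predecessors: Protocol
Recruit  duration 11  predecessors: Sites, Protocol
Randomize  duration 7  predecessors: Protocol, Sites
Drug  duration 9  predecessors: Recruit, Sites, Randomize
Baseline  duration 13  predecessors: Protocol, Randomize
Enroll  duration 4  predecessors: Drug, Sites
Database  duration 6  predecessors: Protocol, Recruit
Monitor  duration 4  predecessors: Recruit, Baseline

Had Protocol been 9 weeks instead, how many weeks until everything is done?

As given, the longest chain is Protocol→Sites→Recruit→Drug→Enroll = 6+2+11+9+4 = 32, so the finish is 32 weeks.
Protocol lies on that path, so at 9 weeks the path becomes 35 weeks.
That remains the longest chain; total 35 weeks.

35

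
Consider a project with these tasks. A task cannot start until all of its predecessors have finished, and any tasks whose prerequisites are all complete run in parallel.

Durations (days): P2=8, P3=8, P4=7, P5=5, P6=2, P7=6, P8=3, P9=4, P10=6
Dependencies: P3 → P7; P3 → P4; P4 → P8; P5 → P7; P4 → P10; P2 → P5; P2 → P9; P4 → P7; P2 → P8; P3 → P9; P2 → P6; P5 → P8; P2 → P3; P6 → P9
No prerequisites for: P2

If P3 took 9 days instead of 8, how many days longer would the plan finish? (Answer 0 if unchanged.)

As given, the longest chain is P2→P3→P4→P7 = 8+8+7+6 = 29, so the finish is 29 days.
P3 lies on that path, so at 9 days the path becomes 30 days.
No other chain overtakes it, so the finish is 30 days.
Change in finish: 30 − 29 = +1 days.

1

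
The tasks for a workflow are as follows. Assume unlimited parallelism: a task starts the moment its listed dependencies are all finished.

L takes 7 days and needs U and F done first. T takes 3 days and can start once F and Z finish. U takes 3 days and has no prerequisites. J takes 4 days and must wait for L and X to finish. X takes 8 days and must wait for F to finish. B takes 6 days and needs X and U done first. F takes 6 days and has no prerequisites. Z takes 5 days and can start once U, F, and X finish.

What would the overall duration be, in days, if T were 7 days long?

26

Critical path before the change: F→X→Z→T = 6+8+5+3 = 22 giving 22 days.
T is on the critical path; changing it to 7 makes that path 26 days.
That remains the longest chain; total 26 days.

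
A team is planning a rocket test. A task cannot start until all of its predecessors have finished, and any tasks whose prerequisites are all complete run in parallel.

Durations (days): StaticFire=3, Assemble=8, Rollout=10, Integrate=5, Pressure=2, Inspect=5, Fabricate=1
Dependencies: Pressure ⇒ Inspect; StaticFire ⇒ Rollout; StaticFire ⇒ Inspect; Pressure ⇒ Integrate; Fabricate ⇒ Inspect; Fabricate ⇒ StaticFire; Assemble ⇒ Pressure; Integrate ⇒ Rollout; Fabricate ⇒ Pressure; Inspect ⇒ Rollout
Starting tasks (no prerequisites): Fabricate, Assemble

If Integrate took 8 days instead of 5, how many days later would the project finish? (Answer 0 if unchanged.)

As given, the longest chain is Assemble→Pressure→Integrate→Rollout = 8+2+5+10 = 25, so the finish is 25 days.
Since Integrate is critical, the +3 change carries straight to that chain (now 28 days).
The critical path is still Assemble→Pressure→Integrate→Rollout; finish is now 28 days.
Change in finish: 28 − 25 = +3 days.

3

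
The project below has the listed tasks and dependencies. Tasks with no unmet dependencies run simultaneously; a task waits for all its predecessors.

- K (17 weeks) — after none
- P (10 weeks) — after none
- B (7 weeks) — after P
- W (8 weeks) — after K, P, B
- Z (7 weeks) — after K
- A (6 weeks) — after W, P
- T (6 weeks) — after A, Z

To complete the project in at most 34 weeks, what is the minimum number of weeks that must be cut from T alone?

Current finish: 37 weeks; target: 34.
T is on every critical path, so each week cut from T cuts the finish by one (this holds down to a finish of 32).
Need 37 − 34 = 3 weeks off T → T becomes 3 weeks, finish becomes 34.

3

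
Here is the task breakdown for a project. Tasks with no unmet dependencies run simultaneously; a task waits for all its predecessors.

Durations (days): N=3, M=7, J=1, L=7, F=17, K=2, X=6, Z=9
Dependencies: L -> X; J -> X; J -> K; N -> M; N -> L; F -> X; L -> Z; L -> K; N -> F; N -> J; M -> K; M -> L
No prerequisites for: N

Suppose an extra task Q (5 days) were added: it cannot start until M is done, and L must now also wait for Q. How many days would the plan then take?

Originally the plan takes 26 days.
With Q inserted, L now waits for max(N, M, Q).
New critical path: N→M→Q→L→Z = 3+7+5+7+9 = 31 ⇒ 31 days.

31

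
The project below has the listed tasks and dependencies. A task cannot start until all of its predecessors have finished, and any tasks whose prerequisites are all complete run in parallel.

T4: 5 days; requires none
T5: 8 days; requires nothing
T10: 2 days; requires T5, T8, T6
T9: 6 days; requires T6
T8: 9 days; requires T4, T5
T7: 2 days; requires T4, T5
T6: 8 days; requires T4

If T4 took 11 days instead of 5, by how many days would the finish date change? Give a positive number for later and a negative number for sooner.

6

As given, the longest chain is T4→T6→T9 = 5+8+6 = 19, so the finish is 19 days.
Since T4 is critical, the +6 change carries straight to that chain (now 25 days).
No other chain overtakes it, so the finish is 25 days.
Change in finish: 25 − 19 = +6 days.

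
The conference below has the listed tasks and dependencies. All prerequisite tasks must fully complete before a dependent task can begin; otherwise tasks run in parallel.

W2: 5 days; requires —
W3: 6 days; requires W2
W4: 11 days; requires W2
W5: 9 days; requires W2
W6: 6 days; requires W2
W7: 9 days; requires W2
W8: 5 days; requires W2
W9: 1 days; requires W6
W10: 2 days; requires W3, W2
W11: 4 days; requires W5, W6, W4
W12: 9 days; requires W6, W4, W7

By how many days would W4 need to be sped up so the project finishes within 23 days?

2

Current finish: 25 days; target: 23.
W4 is on every critical path, so each day cut from W4 cuts the finish by one (this holds down to a finish of 23).
Need 25 − 23 = 2 days off W4 → W4 becomes 9 days, finish becomes 23.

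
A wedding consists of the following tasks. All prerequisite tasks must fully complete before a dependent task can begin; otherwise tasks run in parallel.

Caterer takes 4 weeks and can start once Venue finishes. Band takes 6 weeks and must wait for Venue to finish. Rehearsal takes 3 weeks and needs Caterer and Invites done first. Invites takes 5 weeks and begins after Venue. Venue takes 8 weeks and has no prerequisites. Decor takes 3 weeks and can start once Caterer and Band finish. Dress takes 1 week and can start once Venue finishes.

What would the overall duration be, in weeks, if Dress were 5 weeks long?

Baseline: Venue→Band→Decor = 8+6+3 = 17 → 17 weeks.
Dress has 8 weeks of float (longest path through it is 9).
That remains the longest chain; total 17 weeks.

17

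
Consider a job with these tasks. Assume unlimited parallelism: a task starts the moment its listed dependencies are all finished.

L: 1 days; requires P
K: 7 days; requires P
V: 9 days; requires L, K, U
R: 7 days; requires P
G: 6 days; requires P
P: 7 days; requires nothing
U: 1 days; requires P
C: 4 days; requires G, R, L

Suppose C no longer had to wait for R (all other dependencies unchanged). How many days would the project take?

Before: longest chain P→K→V = 7+7+9 = 23, finish 23.
Without R→C, C's earliest start moves from 14 to 13.
After: P→K→V = 7+7+9 = 23 → 23 days.

23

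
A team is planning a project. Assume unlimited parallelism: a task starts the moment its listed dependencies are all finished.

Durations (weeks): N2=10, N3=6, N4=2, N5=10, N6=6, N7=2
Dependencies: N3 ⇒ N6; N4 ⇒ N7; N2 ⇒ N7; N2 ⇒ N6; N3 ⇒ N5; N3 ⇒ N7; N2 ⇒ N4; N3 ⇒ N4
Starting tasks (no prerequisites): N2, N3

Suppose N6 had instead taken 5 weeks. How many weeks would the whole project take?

16

The binding path is N2→N6 = 10+6 = 16; finish at 16 weeks.
N6 lies on that path, so at 5 weeks the path becomes 15 weeks.
Now N3→N5 = 6+10 = 16 is longest, so the finish becomes 16 weeks.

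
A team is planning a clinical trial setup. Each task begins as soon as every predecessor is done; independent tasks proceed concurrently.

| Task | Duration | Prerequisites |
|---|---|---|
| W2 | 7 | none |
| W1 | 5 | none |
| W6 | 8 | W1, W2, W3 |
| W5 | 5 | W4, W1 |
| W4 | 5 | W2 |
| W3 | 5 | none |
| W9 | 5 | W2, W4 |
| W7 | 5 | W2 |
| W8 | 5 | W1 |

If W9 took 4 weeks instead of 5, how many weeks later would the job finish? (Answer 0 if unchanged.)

Baseline: W2→W4→W9 = 7+5+5 = 17 → 17 weeks.
Since W9 is critical, the -1 change carries straight to that chain (now 16 weeks).
Now W2→W4→W5 = 7+5+5 = 17 is longest, so the finish becomes 17 weeks.
Change in finish: 17 − 17 = +0 weeks.

0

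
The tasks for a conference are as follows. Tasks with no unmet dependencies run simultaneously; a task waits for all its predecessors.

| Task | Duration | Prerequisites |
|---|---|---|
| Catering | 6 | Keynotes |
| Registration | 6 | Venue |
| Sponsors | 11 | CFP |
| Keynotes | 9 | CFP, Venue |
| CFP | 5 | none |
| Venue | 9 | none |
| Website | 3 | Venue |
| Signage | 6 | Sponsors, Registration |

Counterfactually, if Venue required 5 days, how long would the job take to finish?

As given, the longest chain is Venue→Keynotes→Catering = 9+9+6 = 24, so the finish is 24 days.
Venue lies on that path, so at 5 days the path becomes 20 days.
The binding chain switches to CFP→Sponsors→Signage = 5+11+6 = 22; finish 22 days.

22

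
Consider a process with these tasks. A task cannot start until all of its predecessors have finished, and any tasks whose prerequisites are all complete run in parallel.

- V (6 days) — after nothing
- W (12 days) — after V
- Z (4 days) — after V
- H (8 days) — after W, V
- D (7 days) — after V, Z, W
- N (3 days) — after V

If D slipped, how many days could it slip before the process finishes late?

The longest chain is V→W→H = 6+12+8 = 26; overall finish 26 days.
Longest path through D: 25 days (earliest finish 25, latest finish 26).
Slack of D = 19 − 18 = 1 day.

1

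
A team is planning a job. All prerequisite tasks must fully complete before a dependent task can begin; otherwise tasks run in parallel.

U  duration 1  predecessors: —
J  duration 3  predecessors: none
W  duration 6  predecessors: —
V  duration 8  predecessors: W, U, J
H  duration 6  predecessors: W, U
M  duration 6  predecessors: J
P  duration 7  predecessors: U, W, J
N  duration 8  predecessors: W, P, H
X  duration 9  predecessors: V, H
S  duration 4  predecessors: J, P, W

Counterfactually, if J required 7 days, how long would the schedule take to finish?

24

Critical path before the change: W→V→X = 6+8+9 = 23 giving 23 days.
J has 3 days of float (longest path through it is 20).
Now J→V→X = 7+8+9 = 24 is longest, so the finish becomes 24 days.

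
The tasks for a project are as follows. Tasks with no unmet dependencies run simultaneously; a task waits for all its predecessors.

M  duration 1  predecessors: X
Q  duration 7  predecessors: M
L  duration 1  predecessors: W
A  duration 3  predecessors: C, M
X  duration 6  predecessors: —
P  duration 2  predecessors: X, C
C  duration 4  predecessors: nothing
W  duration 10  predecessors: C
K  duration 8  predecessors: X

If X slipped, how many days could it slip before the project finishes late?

C→W→L = 4+10+1 = 15 sets the makespan at 15 days.
X finishes as early as 6 and must finish by 7.
Slack of X = 1 − 0 = 1 day.

1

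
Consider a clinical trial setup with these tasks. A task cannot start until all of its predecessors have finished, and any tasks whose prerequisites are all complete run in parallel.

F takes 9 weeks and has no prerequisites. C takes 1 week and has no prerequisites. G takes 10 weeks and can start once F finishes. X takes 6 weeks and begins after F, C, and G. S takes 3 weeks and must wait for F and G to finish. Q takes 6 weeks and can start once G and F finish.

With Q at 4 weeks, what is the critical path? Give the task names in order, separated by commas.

Critical path before the change: F→G→Q = 9+10+6 = 25 giving 25 weeks.
Q lies on that path, so at 4 weeks the path becomes 23 weeks.
New critical path: F→G→X = 9+10+6 = 25 ⇒ 25 weeks.

F, G, X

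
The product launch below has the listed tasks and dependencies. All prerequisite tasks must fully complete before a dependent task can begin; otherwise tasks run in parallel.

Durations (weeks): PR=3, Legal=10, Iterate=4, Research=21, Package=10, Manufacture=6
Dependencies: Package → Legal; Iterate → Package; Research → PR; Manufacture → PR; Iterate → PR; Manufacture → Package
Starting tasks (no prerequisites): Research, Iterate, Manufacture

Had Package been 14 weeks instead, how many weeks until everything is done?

Baseline: Manufacture→Package→Legal = 6+10+10 = 26 → 26 weeks.
Package lies on that path, so at 14 weeks the path becomes 30 weeks.
That remains the longest chain; total 30 weeks.

30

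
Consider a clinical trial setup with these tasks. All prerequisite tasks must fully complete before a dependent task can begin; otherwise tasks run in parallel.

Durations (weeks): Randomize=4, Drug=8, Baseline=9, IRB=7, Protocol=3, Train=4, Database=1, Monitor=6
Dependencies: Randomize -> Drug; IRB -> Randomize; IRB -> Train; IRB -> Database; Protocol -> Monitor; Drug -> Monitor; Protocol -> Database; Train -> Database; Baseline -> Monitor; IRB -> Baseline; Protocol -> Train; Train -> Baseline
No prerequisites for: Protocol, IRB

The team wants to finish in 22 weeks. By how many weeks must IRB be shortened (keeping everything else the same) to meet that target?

4

Current finish: 26 weeks; target: 22.
IRB is on every critical path, so each week cut from IRB cuts the finish by one (this holds down to a finish of 22).
Need 26 − 22 = 4 weeks off IRB → IRB becomes 3 weeks, finish becomes 22.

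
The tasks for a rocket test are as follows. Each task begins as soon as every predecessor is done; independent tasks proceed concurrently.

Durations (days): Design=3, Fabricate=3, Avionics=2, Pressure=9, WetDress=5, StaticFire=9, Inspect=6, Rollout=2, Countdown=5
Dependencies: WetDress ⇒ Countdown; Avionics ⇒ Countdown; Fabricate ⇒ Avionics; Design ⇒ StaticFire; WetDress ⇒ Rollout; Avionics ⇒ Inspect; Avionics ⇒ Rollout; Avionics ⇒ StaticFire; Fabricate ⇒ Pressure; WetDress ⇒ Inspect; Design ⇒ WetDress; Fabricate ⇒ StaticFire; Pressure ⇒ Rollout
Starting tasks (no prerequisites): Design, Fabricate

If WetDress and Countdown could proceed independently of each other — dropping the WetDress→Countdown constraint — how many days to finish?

14

Original critical path: Design→WetDress→Inspect = 3+5+6 = 14 ⇒ 14 days.
Without WetDress→Countdown, Countdown's earliest start moves from 8 to 5.
The longest chain is now Design→WetDress→Inspect = 3+5+6 = 14, so the schedule takes 14 days.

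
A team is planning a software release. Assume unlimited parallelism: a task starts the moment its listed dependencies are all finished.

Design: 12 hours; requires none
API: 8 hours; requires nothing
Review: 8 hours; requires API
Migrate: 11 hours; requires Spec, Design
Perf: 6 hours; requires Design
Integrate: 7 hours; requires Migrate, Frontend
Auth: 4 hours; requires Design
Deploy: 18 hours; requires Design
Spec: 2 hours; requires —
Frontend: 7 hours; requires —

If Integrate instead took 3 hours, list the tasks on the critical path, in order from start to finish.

Design, Deploy

Baseline: Design→Migrate→Integrate = 12+11+7 = 30 → 30 hours.
Since Integrate is critical, the -4 change carries straight to that chain (now 26 hours).
Now Design→Deploy = 12+18 = 30 is longest, so the finish becomes 30 hours.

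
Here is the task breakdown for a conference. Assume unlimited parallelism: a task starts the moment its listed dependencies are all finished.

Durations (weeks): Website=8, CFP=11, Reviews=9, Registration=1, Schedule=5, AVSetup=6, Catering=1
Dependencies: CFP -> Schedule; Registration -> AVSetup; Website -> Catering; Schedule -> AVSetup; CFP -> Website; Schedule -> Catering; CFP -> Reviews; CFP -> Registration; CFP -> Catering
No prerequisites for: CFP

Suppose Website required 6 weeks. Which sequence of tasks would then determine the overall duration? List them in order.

CFP, Schedule, AVSetup

As given, the longest chain is CFP→Schedule→AVSetup = 11+5+6 = 22, so the finish is 22 weeks.
The longest path through Website is only 20 weeks, so Website has float 2.
No other chain overtakes it, so the finish is 22 weeks.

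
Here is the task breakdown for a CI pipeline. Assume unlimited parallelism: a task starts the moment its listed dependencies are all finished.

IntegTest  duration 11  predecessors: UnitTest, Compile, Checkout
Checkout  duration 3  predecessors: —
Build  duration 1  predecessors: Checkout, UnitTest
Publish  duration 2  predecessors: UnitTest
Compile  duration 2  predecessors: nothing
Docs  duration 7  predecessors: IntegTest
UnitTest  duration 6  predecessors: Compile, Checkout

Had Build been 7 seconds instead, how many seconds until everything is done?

Critical path before the change: Checkout→UnitTest→IntegTest→Docs = 3+6+11+7 = 27 giving 27 seconds.
Build has 17 seconds of float (longest path through it is 10).
No other chain overtakes it, so the finish is 27 seconds.

27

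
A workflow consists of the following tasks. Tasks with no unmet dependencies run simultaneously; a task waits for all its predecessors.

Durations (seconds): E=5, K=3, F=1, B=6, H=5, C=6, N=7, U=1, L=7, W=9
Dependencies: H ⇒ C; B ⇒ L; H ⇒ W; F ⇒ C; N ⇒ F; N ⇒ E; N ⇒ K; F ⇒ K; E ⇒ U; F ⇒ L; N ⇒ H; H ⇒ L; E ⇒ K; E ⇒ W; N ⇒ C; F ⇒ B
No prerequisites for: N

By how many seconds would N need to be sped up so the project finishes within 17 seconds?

Current finish: 21 seconds; target: 17.
N is on every critical path, so each second cut from N cuts the finish by one (this holds down to a finish of 15).
Need 21 − 17 = 4 seconds off N → N becomes 3 seconds, finish becomes 17.

4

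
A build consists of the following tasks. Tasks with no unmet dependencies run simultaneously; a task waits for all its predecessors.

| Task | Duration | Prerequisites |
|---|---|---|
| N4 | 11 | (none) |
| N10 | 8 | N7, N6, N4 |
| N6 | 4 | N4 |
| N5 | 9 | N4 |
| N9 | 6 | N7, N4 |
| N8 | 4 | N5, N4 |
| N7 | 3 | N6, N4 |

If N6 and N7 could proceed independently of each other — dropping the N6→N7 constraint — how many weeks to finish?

24

Original critical path: N4→N6→N7→N10 = 11+4+3+8 = 26 ⇒ 26 weeks.
Without N6→N7, N7's earliest start moves from 15 to 11.
The longest chain is now N4→N5→N8 = 11+9+4 = 24, so the project takes 24 weeks.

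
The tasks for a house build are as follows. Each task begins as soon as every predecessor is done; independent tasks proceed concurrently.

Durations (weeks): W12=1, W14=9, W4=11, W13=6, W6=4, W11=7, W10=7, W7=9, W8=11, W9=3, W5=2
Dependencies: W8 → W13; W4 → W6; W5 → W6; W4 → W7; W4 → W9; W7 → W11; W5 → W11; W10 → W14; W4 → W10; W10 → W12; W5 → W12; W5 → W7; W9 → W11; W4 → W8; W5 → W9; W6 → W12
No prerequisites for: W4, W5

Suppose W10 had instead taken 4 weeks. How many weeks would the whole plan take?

Actual critical path: W4→W8→W13 = 11+11+6 = 28 ⇒ 28 weeks.
W10 has 1 week of float (longest path through it is 27).
That remains the longest chain; total 28 weeks.

28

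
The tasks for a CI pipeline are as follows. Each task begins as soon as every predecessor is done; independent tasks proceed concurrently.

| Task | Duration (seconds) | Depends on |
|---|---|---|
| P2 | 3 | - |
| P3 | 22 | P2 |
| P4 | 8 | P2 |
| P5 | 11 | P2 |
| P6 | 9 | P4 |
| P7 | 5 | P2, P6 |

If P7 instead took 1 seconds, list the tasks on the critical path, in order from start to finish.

P2, P3

Actual critical path: P2→P4→P6→P7 = 3+8+9+5 = 25 ⇒ 25 seconds.
P7 is on the critical path; changing it to 1 makes that path 21 seconds.
Now P2→P3 = 3+22 = 25 is longest, so the finish becomes 25 seconds.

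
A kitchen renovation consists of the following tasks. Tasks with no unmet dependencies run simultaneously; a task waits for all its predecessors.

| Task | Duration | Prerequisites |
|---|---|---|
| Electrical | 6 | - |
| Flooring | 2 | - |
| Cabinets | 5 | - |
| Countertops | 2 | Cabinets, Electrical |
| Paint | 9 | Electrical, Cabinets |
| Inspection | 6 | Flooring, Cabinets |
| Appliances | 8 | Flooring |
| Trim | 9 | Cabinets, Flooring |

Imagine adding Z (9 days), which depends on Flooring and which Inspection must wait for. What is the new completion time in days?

17

Originally the kitchen renovation takes 15 days.
With Z inserted, Inspection now waits for max(Flooring, Cabinets, Z).
New critical path: Flooring→Z→Inspection = 2+9+6 = 17 ⇒ 17 days.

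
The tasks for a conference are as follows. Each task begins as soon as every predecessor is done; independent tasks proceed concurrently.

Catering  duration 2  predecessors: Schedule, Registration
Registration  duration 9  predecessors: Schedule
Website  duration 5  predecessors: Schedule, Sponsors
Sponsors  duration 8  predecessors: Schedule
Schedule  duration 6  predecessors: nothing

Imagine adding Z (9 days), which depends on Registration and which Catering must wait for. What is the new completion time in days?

Originally the schedule takes 19 days.
With Z inserted, Catering now waits for max(Schedule, Registration, Z).
New critical path: Schedule→Registration→Z→Catering = 6+9+9+2 = 26 ⇒ 26 days.

26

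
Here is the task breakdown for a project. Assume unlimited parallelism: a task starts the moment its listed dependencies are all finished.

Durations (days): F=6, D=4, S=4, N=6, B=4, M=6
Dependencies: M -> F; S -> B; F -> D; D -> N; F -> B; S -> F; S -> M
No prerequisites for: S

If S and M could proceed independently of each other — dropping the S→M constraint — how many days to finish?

With the dependency in place, S→M→F→D→N = 4+6+6+4+6 = 26 sets the finish at 26 days.
Without S→M, M's earliest start moves from 4 to 0.
After: M→F→D→N = 6+6+4+6 = 22 → 22 days.

22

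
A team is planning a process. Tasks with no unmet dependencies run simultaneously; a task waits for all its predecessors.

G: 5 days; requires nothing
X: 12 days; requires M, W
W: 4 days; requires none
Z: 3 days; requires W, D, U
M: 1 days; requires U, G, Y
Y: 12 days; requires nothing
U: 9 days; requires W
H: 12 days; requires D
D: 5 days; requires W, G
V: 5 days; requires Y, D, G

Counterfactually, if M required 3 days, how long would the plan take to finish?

28

Critical path before the change: W→U→M→X = 4+9+1+12 = 26 giving 26 days.
Since M is critical, the +2 change carries straight to that chain (now 28 days).
No other chain overtakes it, so the finish is 28 days.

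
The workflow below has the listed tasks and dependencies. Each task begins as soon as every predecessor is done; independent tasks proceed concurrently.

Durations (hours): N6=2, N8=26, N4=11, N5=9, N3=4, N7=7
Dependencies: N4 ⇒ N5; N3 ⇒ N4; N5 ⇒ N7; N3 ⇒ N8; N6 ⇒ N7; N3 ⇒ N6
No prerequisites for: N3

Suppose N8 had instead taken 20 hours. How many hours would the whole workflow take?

31

The binding path is N3→N4→N5→N7 = 4+11+9+7 = 31; finish at 31 hours.
The longest path through N8 is only 30 hours, so N8 has float 1.
No other chain overtakes it, so the finish is 31 hours.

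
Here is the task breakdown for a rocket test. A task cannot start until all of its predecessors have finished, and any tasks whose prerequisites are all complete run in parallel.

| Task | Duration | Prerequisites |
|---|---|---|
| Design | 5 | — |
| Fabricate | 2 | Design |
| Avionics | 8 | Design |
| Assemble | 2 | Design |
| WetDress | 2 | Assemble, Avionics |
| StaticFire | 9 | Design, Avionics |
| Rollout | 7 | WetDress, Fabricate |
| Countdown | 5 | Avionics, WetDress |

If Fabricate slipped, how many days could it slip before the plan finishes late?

The longest chain is Design→Avionics→WetDress→Rollout = 5+8+2+7 = 22; overall finish 22 days.
Longest path through Fabricate: 14 days (earliest finish 7, latest finish 15).
So Fabricate can slip 15 − 7 = 8 days.

8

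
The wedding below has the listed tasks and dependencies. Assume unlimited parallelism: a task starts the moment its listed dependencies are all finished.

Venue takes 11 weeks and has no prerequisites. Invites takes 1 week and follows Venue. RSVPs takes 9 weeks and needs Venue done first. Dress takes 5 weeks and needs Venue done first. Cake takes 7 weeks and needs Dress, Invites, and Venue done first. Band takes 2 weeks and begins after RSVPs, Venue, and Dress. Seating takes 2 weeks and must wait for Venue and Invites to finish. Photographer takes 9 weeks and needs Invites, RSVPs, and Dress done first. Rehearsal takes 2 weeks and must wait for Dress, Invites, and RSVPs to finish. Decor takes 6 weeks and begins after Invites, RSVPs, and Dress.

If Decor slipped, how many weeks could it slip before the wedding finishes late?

Critical path: Venue→RSVPs→Photographer = 11+9+9 = 29, so the finish is 29 weeks.
Decor finishes as early as 26 and must finish by 29.
Float = 29 − 26 = 3.

3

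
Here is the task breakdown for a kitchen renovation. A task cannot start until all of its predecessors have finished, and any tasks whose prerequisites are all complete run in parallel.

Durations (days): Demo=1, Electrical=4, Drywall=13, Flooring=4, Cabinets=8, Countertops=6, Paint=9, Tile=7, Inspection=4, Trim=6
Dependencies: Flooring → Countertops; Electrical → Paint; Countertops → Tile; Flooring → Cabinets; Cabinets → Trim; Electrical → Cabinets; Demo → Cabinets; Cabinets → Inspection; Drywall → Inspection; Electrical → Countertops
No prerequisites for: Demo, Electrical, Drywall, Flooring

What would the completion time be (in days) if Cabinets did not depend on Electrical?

With the dependency in place, Electrical→Cabinets→Trim = 4+8+6 = 18 sets the finish at 18 days.
Dropping Electrical→Cabinets doesn't change Cabinets's earliest start (4); another predecessor still binds.
New critical path: Flooring→Cabinets→Trim = 4+8+6 = 18 ⇒ 18 days.

18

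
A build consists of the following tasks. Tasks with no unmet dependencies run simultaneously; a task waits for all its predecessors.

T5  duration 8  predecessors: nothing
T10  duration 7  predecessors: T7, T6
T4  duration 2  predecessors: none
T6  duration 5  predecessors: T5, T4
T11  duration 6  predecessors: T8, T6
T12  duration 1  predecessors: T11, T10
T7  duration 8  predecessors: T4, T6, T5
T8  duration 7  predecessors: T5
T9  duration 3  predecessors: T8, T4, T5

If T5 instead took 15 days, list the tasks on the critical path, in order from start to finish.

T5, T6, T7, T10, T12

The binding path is T5→T6→T7→T10→T12 = 8+5+8+7+1 = 29; finish at 29 days.
T5 is on the critical path; changing it to 15 makes that path 36 days.
No other chain overtakes it, so the finish is 36 days.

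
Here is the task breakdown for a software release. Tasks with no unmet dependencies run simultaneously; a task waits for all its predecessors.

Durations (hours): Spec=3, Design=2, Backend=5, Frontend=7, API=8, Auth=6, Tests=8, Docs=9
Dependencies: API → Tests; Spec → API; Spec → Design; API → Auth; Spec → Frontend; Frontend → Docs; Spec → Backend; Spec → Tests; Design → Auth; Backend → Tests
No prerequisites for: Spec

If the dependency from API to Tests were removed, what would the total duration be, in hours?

19

Before: longest chain Spec→Frontend→Docs = 3+7+9 = 19, finish 19.
Without API→Tests, Tests's earliest start moves from 11 to 8.
The longest chain is now Spec→Frontend→Docs = 3+7+9 = 19, so the plan takes 19 hours.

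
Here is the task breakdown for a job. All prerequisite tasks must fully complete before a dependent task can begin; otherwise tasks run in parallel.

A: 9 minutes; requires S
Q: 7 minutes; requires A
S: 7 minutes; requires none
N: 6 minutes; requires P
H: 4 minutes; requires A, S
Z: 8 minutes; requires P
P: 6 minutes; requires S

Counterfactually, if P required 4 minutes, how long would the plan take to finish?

Actual critical path: S→A→Q = 7+9+7 = 23 ⇒ 23 minutes.
P is off the critical path — its longest chain is 21 minutes, giving 2 of slack.
That remains the longest chain; total 23 minutes.

23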